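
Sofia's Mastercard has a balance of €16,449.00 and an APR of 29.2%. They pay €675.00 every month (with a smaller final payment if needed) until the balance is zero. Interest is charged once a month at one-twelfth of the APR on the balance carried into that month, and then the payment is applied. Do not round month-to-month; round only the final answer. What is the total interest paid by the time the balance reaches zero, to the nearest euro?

Monthly rate r = 29.2%/12 = 2.43333% = 0.0243333.
Payoff takes n = ⌈−ln(1 − rB₀/P)/ln(1+r)⌉ = ⌈37.388⌉ = 38 payments; the last is €263.88.
Total paid = 37·€675.00 + €263.88 = €25,238.88.
Total interest = total paid − principal = €25,238.88 − €16,449.00 = €8,789.88.

€8,790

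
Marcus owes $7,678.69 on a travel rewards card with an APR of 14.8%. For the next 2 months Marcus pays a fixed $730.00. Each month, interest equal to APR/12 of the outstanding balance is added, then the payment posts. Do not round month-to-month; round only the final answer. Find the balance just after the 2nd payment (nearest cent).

$6,400.26

Monthly rate r = 14.8%/12 = 1.23333% = 0.0123333.
Each month: B ← B·(1+r) − $730.00.
Month 1: interest $94.70; balance after payment $7,043.39.
Month 2: interest $86.87; balance after payment $6,400.26.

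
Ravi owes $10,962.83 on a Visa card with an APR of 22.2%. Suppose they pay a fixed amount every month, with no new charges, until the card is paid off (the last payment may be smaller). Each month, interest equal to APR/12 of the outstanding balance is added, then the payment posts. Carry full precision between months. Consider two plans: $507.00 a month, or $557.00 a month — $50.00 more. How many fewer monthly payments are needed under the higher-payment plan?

3 fewer payments

Monthly rate r = 22.2%/12 = 1.85% = 0.0185.
At $507.00/mo: n = ⌈−ln(1 − rB₀/P)/ln(1+r)⌉ = 28 payments (last $441.13); total interest = total paid − $10,962.83 = $3,167.30.
At $557.00/mo: 25 payments (last $389.87); total interest $2,795.04.
Payments saved = 28 − 25 = 3.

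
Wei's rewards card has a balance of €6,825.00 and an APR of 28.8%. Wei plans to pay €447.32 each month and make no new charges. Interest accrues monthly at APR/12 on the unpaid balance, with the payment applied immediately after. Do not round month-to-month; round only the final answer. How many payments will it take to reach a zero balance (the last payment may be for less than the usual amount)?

20 months

Monthly rate r = 28.8%/12 = 2.4% = 0.024.
Recurrence: B ← B·(1+r) − €447.32.
Month 1: interest €163.80; balance after payment €6,541.48.
Month 2: interest €157.00; balance after payment €6,251.16.
Closed form: n = −ln(1 − rB₀/P)/ln(1+r) = −ln(0.63382)/ln(1.024) ≈ 19.227, so the balance reaches zero during payment 20.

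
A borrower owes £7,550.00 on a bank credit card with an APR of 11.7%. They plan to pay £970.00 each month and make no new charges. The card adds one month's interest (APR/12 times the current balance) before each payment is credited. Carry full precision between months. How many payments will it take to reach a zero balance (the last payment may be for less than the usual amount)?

9 months

Monthly rate r = 11.7%/12 = 0.975% = 0.00975.
Recurrence: B ← B·(1+r) − £970.00.
Month 1: interest £73.61; balance after payment £6,653.61.
Month 2: interest £64.87; balance after payment £5,748.49.
Closed form: n = −ln(1 − rB₀/P)/ln(1+r) = −ln(0.92411)/ln(1.00975) ≈ 8.134, so the balance reaches zero during payment 9.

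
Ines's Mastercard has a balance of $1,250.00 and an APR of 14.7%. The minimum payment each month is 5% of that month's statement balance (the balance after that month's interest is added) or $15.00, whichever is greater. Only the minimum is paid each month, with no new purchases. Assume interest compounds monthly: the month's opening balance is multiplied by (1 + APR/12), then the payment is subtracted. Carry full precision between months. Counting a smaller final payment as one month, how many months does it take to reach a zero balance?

Monthly rate r = 14.7%/12 = 1.225% = 0.01225.
While 5% of the post-interest balance exceeds $15.00, each month B ← (B·(1+r))·(1 − 0.05), i.e. B shrinks by the factor (1+r)·0.95 = 0.96164.
This holds for months 1–37. Entering month 38 the balance is $293.99; 5% of the post-interest balance is now below $15.00, so the flat $15.00 minimum applies from here.
From month 38 a fixed $15.00 at rate r clears $293.99 in 23 more payments. Total: 37 + 23 = 60 months.

60 months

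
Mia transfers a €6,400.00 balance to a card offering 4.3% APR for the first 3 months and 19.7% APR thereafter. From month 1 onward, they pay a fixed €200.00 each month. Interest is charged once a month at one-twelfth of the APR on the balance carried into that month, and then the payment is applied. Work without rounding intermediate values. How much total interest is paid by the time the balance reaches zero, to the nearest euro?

€2,269

Promo months 1–3 at r₀ = 4.3%/12 = 0.00358333; months 4+ at r₁ = 19.7%/12 = 0.0164167.
After month 3: iterate B ← B·(1+r₀) − €200.00 for 3 months → €5,866.89.
Then at r₁ with €200.00/mo: n₂ = −ln(1 − r₁·B/P)/ln(1+r₁) ≈ 40.35 → 41 more payments.
Total paid = 43·€200.00 + €69.44 = €8,669.44; interest = €8,669.44 − €6,400.00 = €2,269.44.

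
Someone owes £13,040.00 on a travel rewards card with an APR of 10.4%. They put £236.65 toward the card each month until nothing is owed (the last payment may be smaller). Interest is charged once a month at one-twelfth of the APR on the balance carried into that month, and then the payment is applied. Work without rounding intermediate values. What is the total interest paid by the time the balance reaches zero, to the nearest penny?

Monthly rate r = 10.4%/12 = 0.866667% = 0.00866667.
Payoff takes n = ⌈−ln(1 − rB₀/P)/ln(1+r)⌉ = ⌈75.236⌉ = 76 payments; the last is £56.01.
Total paid = 75·£236.65 + £56.01 = £17,804.76.
Total interest = total paid − principal = £17,804.76 − £13,040.00 = £4,764.76.

£4,764.76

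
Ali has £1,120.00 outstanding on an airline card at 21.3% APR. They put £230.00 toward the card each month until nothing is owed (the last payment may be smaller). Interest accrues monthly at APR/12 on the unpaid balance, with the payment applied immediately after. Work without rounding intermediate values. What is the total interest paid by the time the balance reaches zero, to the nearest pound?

£62

Monthly rate r = 21.3%/12 = 1.775% = 0.01775.
Payoff takes n = ⌈−ln(1 − rB₀/P)/ln(1+r)⌉ = ⌈5.138⌉ = 6 payments; the last is £31.99.
Total paid = 5·£230.00 + £31.99 = £1,181.99.
Total interest = total paid − principal = £1,181.99 − £1,120.00 = £61.99.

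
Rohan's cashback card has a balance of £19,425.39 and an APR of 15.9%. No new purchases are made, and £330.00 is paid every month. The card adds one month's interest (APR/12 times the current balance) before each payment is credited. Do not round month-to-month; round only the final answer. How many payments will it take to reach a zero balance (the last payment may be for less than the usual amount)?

Monthly rate r = 15.9%/12 = 1.325% = 0.01325.
Recurrence: B ← B·(1+r) − £330.00.
Month 1: interest £257.39; balance after payment £19,352.78.
Month 2: interest £256.42; balance after payment £19,279.20.
Closed form: n = −ln(1 − rB₀/P)/ln(1+r) = −ln(0.22004)/ln(1.01325) ≈ 115.015, so the balance reaches zero during payment 116.

116 payments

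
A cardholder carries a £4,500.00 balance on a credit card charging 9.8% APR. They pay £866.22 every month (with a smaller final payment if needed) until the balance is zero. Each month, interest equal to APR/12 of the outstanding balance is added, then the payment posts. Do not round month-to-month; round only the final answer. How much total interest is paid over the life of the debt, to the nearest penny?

Monthly rate r = 9.8%/12 = 0.816667% = 0.00816667.
Payoff takes n = ⌈−ln(1 − rB₀/P)/ln(1+r)⌉ = ⌈5.330⌉ = 6 payments; the last is £286.68.
Total paid = 5·£866.22 + £286.68 = £4,617.78.
Total interest = total paid − principal = £4,617.78 − £4,500.00 = £117.78.

£117.78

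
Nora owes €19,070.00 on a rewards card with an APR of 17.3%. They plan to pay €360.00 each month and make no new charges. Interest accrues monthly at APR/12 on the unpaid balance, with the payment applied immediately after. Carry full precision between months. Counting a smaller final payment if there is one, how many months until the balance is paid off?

Monthly rate r = 17.3%/12 = 1.44167% = 0.0144167.
Recurrence: B ← B·(1+r) − €360.00.
Month 1: interest €274.93; balance after payment €18,984.93.
Month 2: interest €273.70; balance after payment €18,898.63.
Closed form: n = −ln(1 − rB₀/P)/ln(1+r) = −ln(0.23632)/ln(1.01442) ≈ 100.783, so the balance reaches zero during payment 101.

101 payments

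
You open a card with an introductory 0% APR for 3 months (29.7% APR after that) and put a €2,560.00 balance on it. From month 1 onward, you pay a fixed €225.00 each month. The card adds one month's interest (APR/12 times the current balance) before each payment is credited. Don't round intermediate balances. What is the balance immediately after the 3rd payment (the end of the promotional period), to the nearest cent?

€1,885.00

Promo months 1–3 at r₀ = 0%/12 = 0; months 4+ at r₁ = 29.7%/12 = 0.02475.
After month 3 (no interest yet): B = €2,560.00 − 3·€225.00 = €1,885.00.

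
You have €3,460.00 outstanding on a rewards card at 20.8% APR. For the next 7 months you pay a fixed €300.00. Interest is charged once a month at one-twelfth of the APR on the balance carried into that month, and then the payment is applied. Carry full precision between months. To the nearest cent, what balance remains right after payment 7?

€1,689.88

Monthly rate r = 20.8%/12 = 1.73333% = 0.0173333.
Each month: B ← B·(1+r) − €300.00.
Month 1: interest €59.97; balance after payment €3,219.97.
Month 2: interest €55.81; balance after payment €2,975.79.
Month 3: interest €51.58; balance after payment €2,727.37.
Month 4: interest €47.27; balance after payment €2,474.64.
Month 5: interest €42.89; balance after payment €2,217.53.
Month 6: interest €38.44; balance after payment €1,955.97.
Month 7: interest €33.90; balance after payment €1,689.88.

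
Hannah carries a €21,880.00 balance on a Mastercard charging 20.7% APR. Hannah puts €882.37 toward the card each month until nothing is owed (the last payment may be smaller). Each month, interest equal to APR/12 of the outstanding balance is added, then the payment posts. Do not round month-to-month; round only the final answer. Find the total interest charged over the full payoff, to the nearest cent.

Monthly rate r = 20.7%/12 = 1.725% = 0.01725.
Payoff takes n = ⌈−ln(1 − rB₀/P)/ln(1+r)⌉ = ⌈32.636⌉ = 33 payments; the last is €563.00.
Total paid = 32·€882.37 + €563.00 = €28,798.84.
Total interest = total paid − principal = €28,798.84 − €21,880.00 = €6,918.84.

€6,918.84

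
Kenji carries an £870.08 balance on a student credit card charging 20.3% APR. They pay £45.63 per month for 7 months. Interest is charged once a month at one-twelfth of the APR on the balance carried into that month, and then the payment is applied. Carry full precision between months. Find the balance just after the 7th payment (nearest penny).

£642.41

Monthly rate r = 20.3%/12 = 1.69167% = 0.0169167.
Each month: B ← B·(1+r) − £45.63.
Month 1: interest £14.72; balance after payment £839.17.
Month 2: interest £14.20; balance after payment £807.73.
Month 3: interest £13.66; balance after payment £775.77.
Month 4: interest £13.12; balance after payment £743.26.
Month 5: interest £12.57; balance after payment £710.21.
Month 6: interest £12.01; balance after payment £676.59.
Month 7: interest £11.45; balance after payment £642.41.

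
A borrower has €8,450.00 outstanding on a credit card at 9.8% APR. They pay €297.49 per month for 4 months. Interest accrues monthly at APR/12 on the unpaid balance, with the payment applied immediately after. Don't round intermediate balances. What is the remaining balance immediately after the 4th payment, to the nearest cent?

€7,524.82

Monthly rate r = 9.8%/12 = 0.816667% = 0.00816667.
Each month: B ← B·(1+r) − €297.49.
Month 1: interest €69.01; balance after payment €8,221.52.
Month 2: interest €67.14; balance after payment €7,991.17.
Month 3: interest €65.26; balance after payment €7,758.94.
Month 4: interest €63.36; balance after payment €7,524.82.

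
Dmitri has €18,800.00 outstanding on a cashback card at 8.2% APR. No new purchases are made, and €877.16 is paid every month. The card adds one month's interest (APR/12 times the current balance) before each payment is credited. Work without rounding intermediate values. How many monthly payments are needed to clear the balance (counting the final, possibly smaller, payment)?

Monthly rate r = 8.2%/12 = 0.683333% = 0.00683333.
Recurrence: B ← B·(1+r) − €877.16.
Month 1: interest €128.47; balance after payment €18,051.31.
Month 2: interest €123.35; balance after payment €17,297.50.
Closed form: n = −ln(1 − rB₀/P)/ln(1+r) = −ln(0.85354)/ln(1.00683) ≈ 23.254, so the balance reaches zero during payment 24.

24 payments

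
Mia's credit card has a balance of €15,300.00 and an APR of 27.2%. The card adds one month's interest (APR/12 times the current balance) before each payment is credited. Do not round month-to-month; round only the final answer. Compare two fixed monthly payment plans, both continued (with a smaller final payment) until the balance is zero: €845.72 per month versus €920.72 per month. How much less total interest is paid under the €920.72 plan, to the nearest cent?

€498.06

Monthly rate r = 27.2%/12 = 2.26667% = 0.0226667.
At €845.72/mo: n = ⌈−ln(1 − rB₀/P)/ln(1+r)⌉ = 24 payments (last €463.81); total interest = total paid − €15,300.00 = €4,615.37.
At €920.72/mo: 22 payments (last €82.19); total interest €4,117.31.
Interest saved = €4,615.37 − €4,117.31 = €498.06.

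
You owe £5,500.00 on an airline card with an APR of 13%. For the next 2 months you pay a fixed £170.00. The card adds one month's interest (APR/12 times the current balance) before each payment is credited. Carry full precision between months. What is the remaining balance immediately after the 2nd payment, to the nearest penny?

Monthly rate r = 13%/12 = 1.08333% = 0.0108333.
Each month: B ← B·(1+r) − £170.00.
Month 1: interest £59.58; balance after payment £5,389.58.
Month 2: interest £58.39; balance after payment £5,277.97.

£5,277.97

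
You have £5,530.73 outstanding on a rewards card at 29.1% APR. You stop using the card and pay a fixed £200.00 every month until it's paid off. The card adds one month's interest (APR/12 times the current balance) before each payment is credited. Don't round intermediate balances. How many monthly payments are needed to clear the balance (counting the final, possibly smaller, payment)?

Monthly rate r = 29.1%/12 = 2.425% = 0.02425.
Recurrence: B ← B·(1+r) − £200.00.
Month 1: interest £134.12; balance after payment £5,464.85.
Month 2: interest £132.52; balance after payment £5,397.37.
Closed form: n = −ln(1 − rB₀/P)/ln(1+r) = −ln(0.3294)/ln(1.02425) ≈ 46.346, so the balance reaches zero during payment 47.

47 payments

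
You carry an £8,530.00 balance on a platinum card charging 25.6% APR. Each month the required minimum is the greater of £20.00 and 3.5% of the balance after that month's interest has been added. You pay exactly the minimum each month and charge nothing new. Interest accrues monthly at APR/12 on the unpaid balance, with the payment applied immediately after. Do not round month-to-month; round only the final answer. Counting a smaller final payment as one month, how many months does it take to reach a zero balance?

Monthly rate r = 25.6%/12 = 2.13333% = 0.0213333.
While 3.5% of the post-interest balance exceeds £20.00, each month B ← (B·(1+r))·(1 − 0.035), i.e. B shrinks by the factor (1+r)·0.965 = 0.98559.
This holds for months 1–188. Entering month 189 the balance is £556.64; 3.5% of the post-interest balance is now below £20.00, so the flat £20.00 minimum applies from here.
From month 189 a fixed £20.00 at rate r clears £556.64 in 43 more payments. Total: 188 + 43 = 231 months.

231 months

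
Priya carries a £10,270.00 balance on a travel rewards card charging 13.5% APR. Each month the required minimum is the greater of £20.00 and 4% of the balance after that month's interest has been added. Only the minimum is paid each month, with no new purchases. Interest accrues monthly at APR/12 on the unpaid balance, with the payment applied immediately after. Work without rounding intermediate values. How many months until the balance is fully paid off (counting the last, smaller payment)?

Monthly rate r = 13.5%/12 = 1.125% = 0.01125.
While 4% of the post-interest balance exceeds £20.00, each month B ← (B·(1+r))·(1 − 0.04), i.e. B shrinks by the factor (1+r)·0.96 = 0.9708.
This holds for months 1–103. Entering month 104 the balance is £485.22; 4% of the post-interest balance is now below £20.00, so the flat £20.00 minimum applies from here.
From month 104 a fixed £20.00 at rate r clears £485.22 in 29 more payments. Total: 103 + 29 = 132 months.

132 months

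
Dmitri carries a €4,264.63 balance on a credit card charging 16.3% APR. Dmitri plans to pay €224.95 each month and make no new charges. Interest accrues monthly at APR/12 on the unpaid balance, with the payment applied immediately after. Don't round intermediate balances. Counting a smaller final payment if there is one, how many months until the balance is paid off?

23 months

Monthly rate r = 16.3%/12 = 1.35833% = 0.0135833.
Recurrence: B ← B·(1+r) − €224.95.
Month 1: interest €57.93; balance after payment €4,097.61.
Month 2: interest €55.66; balance after payment €3,928.32.
Closed form: n = −ln(1 − rB₀/P)/ln(1+r) = −ln(0.74249)/ln(1.01358) ≈ 22.069, so the balance reaches zero during payment 23.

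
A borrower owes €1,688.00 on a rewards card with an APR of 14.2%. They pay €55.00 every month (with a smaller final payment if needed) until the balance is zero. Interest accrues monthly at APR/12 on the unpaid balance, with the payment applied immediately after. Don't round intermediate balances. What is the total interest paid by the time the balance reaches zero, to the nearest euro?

€422

Monthly rate r = 14.2%/12 = 1.18333% = 0.0118333.
Payoff takes n = ⌈−ln(1 − rB₀/P)/ln(1+r)⌉ = ⌈38.360⌉ = 39 payments; the last is €19.87.
Total paid = 38·€55.00 + €19.87 = €2,109.87.
Total interest = total paid − principal = €2,109.87 − €1,688.00 = €421.87.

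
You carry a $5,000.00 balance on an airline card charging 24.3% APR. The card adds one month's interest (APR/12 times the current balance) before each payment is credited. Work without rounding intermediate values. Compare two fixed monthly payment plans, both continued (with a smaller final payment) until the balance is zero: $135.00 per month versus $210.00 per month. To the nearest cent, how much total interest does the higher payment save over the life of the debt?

Monthly rate r = 24.3%/12 = 2.025% = 0.02025.
At $135.00/mo: n = ⌈−ln(1 − rB₀/P)/ln(1+r)⌉ = 70 payments (last $20.40); total interest = total paid − $5,000.00 = $4,335.40.
At $210.00/mo: 33 payments (last $173.45); total interest $1,893.45.
Interest saved = $4,335.40 − $1,893.45 = $2,441.95.

$2,441.95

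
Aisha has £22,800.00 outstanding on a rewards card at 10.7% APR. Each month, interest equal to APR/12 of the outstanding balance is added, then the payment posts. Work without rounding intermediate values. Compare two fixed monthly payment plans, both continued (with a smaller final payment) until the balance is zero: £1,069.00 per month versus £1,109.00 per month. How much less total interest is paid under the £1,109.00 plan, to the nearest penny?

Monthly rate r = 10.7%/12 = 0.891667% = 0.00891667.
At £1,069.00/mo: n = ⌈−ln(1 − rB₀/P)/ln(1+r)⌉ = 24 payments (last £815.64); total interest = total paid − £22,800.00 = £2,602.64.
At £1,109.00/mo: 23 payments (last £901.30); total interest £2,499.30.
Interest saved = £2,602.64 − £2,499.30 = £103.34.

£103.34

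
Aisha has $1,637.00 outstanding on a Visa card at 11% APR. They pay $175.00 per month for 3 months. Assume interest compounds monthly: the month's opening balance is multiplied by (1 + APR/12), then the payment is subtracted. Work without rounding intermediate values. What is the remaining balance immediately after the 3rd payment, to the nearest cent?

Monthly rate r = 11%/12 = 0.916667% = 0.00916667.
Each month: B ← B·(1+r) − $175.00.
Month 1: interest $15.01; balance after payment $1,477.01.
Month 2: interest $13.54; balance after payment $1,315.55.
Month 3: interest $12.06; balance after payment $1,152.60.

$1,152.60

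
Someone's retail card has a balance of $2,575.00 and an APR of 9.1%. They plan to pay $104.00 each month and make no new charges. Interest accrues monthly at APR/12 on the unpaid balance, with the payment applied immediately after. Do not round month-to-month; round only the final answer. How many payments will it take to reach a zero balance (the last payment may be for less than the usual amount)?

Monthly rate r = 9.1%/12 = 0.758333% = 0.00758333.
Recurrence: B ← B·(1+r) − $104.00.
Month 1: interest $19.53; balance after payment $2,490.53.
Month 2: interest $18.89; balance after payment $2,405.41.
Closed form: n = −ln(1 − rB₀/P)/ln(1+r) = −ln(0.81224)/ln(1.00758) ≈ 27.527, so the balance reaches zero during payment 28.

28 payments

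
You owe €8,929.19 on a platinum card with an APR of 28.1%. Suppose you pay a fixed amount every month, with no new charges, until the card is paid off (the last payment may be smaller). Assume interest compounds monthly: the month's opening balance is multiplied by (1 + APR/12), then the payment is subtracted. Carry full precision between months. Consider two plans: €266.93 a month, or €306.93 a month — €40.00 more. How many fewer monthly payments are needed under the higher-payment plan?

17 fewer payments

Monthly rate r = 28.1%/12 = 2.34167% = 0.0234167.
At €266.93/mo: n = ⌈−ln(1 − rB₀/P)/ln(1+r)⌉ = 67 payments (last €19.30); total interest = total paid − €8,929.19 = €8,707.49.
At €306.93/mo: 50 payments (last €121.74); total interest €6,232.12.
Payments saved = 67 − 50 = 17.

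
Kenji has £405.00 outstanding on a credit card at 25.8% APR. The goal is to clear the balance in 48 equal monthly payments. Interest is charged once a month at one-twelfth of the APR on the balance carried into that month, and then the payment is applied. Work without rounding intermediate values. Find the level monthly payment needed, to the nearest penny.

£13.61

Monthly rate r = 25.8%/12 = 2.15% = 0.0215.
Level-payment amortization: P = B₀·r / (1 − (1+r)^(−n)) = 405.00·0.0215 / (1 − 1.0215^(−48)).
Denominator 1 − (1+r)^(−48) = 0.639787986.
P = 8.7075 / 0.639787986 ≈ 13.61.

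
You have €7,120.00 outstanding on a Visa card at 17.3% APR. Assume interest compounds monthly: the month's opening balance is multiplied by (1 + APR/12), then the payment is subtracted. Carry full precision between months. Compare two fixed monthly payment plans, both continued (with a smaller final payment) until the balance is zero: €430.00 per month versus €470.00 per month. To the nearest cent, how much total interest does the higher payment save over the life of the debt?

Monthly rate r = 17.3%/12 = 1.44167% = 0.0144167.
At €430.00/mo: n = ⌈−ln(1 − rB₀/P)/ln(1+r)⌉ = 20 payments (last €23.72); total interest = total paid − €7,120.00 = €1,073.72.
At €470.00/mo: 18 payments (last €101.54); total interest €971.54.
Interest saved = €1,073.72 − €971.54 = €102.18.

€102.18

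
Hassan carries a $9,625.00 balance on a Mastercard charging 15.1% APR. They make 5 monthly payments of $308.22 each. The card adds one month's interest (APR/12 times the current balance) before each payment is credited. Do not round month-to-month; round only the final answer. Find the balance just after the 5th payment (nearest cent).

Monthly rate r = 15.1%/12 = 1.25833% = 0.0125833.
Each month: B ← B·(1+r) − $308.22.
Month 1: interest $121.11; balance after payment $9,437.89.
Month 2: interest $118.76; balance after payment $9,248.43.
Month 3: interest $116.38; balance after payment $9,056.59.
Month 4: interest $113.96; balance after payment $8,862.33.
Month 5: interest $111.52; balance after payment $8,665.63.

$8,665.63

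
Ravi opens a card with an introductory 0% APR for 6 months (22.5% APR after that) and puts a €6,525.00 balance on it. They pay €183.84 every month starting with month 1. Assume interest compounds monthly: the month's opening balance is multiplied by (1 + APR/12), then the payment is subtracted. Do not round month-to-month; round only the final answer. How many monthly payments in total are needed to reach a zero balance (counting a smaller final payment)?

Promo months 1–6 at r₀ = 0%/12 = 0; months 7+ at r₁ = 22.5%/12 = 0.01875.
After month 6 (no interest yet): B = €6,525.00 − 6·€183.84 = €5,421.96.
Then at r₁ with €183.84/mo: n₂ = −ln(1 − r₁·B/P)/ln(1+r₁) ≈ 43.34 → 44 more payments.

50 months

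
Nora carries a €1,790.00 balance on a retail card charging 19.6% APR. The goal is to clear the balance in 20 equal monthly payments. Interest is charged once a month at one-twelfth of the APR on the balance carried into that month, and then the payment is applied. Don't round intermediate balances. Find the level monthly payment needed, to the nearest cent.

Monthly rate r = 19.6%/12 = 1.63333% = 0.0163333.
Level-payment amortization: P = B₀·r / (1 − (1+r)^(−n)) = 1790.00·0.0163333 / (1 − 1.01633^(−20)).
Denominator 1 − (1+r)^(−20) = 0.276769709.
P = 29.2367 / 0.276769709 ≈ 105.64.

€105.64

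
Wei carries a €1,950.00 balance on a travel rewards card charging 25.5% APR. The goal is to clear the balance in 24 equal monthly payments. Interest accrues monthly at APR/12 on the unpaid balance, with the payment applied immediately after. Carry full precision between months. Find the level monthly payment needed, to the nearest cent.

€104.56

Monthly rate r = 25.5%/12 = 2.125% = 0.02125.
Level-payment amortization: P = B₀·r / (1 − (1+r)^(−n)) = 1950.00·0.02125 / (1 − 1.02125^(−24)).
Denominator 1 − (1+r)^(−24) = 0.396287274.
P = 41.4375 / 0.396287274 ≈ 104.56.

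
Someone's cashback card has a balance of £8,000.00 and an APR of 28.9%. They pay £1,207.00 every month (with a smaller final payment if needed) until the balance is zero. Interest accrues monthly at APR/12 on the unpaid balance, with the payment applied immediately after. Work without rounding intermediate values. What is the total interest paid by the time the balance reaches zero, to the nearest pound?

Monthly rate r = 28.9%/12 = 2.40833% = 0.0240833.
Payoff takes n = ⌈−ln(1 − rB₀/P)/ln(1+r)⌉ = ⌈7.308⌉ = 8 payments; the last is £374.38.
Total paid = 7·£1,207.00 + £374.38 = £8,823.38.
Total interest = total paid − principal = £8,823.38 − £8,000.00 = £823.38.

£823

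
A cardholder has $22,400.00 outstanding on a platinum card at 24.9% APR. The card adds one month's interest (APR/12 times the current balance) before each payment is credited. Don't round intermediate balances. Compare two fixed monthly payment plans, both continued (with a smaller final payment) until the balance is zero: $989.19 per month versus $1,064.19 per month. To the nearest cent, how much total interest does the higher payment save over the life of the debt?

$822.53

Monthly rate r = 24.9%/12 = 2.075% = 0.02075.
At $989.19/mo: n = ⌈−ln(1 − rB₀/P)/ln(1+r)⌉ = 31 payments (last $892.97); total interest = total paid − $22,400.00 = $8,168.67.
At $1,064.19/mo: 28 payments (last $1,013.01); total interest $7,346.14.
Interest saved = $8,168.67 − $7,346.14 = $822.53.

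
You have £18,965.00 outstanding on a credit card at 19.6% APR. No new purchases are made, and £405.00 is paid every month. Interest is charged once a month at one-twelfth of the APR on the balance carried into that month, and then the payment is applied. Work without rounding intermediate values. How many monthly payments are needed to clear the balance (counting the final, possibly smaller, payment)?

90 months

Monthly rate r = 19.6%/12 = 1.63333% = 0.0163333.
Recurrence: B ← B·(1+r) − £405.00.
Month 1: interest £309.76; balance after payment £18,869.76.
Month 2: interest £308.21; balance after payment £18,772.97.
Closed form: n = −ln(1 − rB₀/P)/ln(1+r) = −ln(0.23516)/ln(1.01633) ≈ 89.345, so the balance reaches zero during payment 90.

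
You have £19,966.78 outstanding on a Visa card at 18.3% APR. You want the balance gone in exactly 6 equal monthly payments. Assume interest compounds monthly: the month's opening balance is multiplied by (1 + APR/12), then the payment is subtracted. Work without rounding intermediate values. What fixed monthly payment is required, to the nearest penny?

Monthly rate r = 18.3%/12 = 1.525% = 0.01525.
Level-payment amortization: P = B₀·r / (1 − (1+r)^(−n)) = 19966.78·0.01525 / (1 − 1.01525^(−6)).
Denominator 1 − (1+r)^(−6) = 0.0868081833.
P = 304.493 / 0.0868081833 ≈ 3507.66.

£3,507.66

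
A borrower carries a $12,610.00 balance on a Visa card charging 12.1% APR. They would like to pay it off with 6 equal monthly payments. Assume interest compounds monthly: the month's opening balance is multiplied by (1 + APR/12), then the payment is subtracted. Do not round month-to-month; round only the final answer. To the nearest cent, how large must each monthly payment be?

Monthly rate r = 12.1%/12 = 1.00833% = 0.0100833.
Level-payment amortization: P = B₀·r / (1 − (1+r)^(−n)) = 12610.00·0.0100833 / (1 − 1.01008^(−6)).
Denominator 1 − (1+r)^(−6) = 0.0584209891.
P = 127.151 / 0.0584209891 ≈ 2176.46.

$2,176.46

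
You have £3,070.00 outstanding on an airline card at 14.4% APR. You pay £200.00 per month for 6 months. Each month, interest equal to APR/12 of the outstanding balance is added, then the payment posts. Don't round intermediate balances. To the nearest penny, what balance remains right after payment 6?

Monthly rate r = 14.4%/12 = 1.2% = 0.012.
Each month: B ← B·(1+r) − £200.00.
Month 1: interest £36.84; balance after payment £2,906.84.
Month 2: interest £34.88; balance after payment £2,741.72.
Month 3: interest £32.90; balance after payment £2,574.62.
Month 4: interest £30.90; balance after payment £2,405.52.
Month 5: interest £28.87; balance after payment £2,234.38.
Month 6: interest £26.81; balance after payment £2,061.20.

£2,061.20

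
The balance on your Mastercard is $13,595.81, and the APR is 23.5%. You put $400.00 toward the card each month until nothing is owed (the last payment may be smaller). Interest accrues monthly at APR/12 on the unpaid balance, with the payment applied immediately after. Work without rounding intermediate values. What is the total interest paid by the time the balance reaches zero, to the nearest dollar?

Monthly rate r = 23.5%/12 = 1.95833% = 0.0195833.
Payoff takes n = ⌈−ln(1 − rB₀/P)/ln(1+r)⌉ = ⌈56.486⌉ = 57 payments; the last is $195.57.
Total paid = 56·$400.00 + $195.57 = $22,595.57.
Total interest = total paid − principal = $22,595.57 − $13,595.81 = $8,999.76.

$9,000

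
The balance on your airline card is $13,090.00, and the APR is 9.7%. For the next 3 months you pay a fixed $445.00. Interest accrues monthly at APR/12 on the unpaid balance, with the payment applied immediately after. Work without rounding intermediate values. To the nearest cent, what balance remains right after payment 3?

$12,064.18

Monthly rate r = 9.7%/12 = 0.808333% = 0.00808333.
Each month: B ← B·(1+r) − $445.00.
Month 1: interest $105.81; balance after payment $12,750.81.
Month 2: interest $103.07; balance after payment $12,408.88.
Month 3: interest $100.31; balance after payment $12,064.18.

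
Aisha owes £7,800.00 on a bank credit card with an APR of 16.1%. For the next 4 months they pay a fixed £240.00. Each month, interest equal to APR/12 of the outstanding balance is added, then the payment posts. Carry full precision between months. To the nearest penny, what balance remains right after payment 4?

£7,247.61

Monthly rate r = 16.1%/12 = 1.34167% = 0.0134167.
Each month: B ← B·(1+r) − £240.00.
Month 1: interest £104.65; balance after payment £7,664.65.
Month 2: interest £102.83; balance after payment £7,527.48.
Month 3: interest £100.99; balance after payment £7,388.48.
Month 4: interest £99.13; balance after payment £7,247.61.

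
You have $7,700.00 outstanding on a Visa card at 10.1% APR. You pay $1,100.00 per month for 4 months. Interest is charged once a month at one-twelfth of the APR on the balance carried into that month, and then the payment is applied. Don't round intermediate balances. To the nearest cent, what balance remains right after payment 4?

$3,506.66

Monthly rate r = 10.1%/12 = 0.841667% = 0.00841667.
Each month: B ← B·(1+r) − $1,100.00.
Month 1: interest $64.81; balance after payment $6,664.81.
Month 2: interest $56.10; balance after payment $5,620.90.
Month 3: interest $47.31; balance after payment $4,568.21.
Month 4: interest $38.45; balance after payment $3,506.66.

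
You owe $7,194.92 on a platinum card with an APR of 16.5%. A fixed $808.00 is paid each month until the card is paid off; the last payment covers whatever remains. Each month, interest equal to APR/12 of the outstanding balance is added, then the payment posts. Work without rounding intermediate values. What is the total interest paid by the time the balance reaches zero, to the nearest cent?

Monthly rate r = 16.5%/12 = 1.375% = 0.01375.
Payoff takes n = ⌈−ln(1 − rB₀/P)/ln(1+r)⌉ = ⌈9.564⌉ = 10 payments; the last is $457.00.
Total paid = 9·$808.00 + $457.00 = $7,729.00.
Total interest = total paid − principal = $7,729.00 − $7,194.92 = $534.08.

$534.08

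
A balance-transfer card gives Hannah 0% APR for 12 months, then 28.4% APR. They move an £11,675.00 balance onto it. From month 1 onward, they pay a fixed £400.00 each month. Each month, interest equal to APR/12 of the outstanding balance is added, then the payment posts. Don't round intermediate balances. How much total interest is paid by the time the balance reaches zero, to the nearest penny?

£2,055.54

Promo months 1–12 at r₀ = 0%/12 = 0; months 13+ at r₁ = 28.4%/12 = 0.0236667.
After month 12 (no interest yet): B = £11,675.00 − 12·£400.00 = £6,875.00.
Then at r₁ with £400.00/mo: n₂ = −ln(1 − r₁·B/P)/ln(1+r₁) ≈ 22.32 → 23 more payments.
Total paid = 34·£400.00 + £130.54 = £13,730.54; interest = £13,730.54 − £11,675.00 = £2,055.54.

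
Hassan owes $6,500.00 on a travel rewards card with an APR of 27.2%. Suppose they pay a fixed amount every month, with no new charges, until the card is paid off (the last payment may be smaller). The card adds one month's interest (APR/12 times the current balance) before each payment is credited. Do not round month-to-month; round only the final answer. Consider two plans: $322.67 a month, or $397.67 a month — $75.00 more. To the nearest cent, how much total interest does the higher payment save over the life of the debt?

$568.69

Monthly rate r = 27.2%/12 = 2.26667% = 0.0226667.
At $322.67/mo: n = ⌈−ln(1 − rB₀/P)/ln(1+r)⌉ = 28 payments (last $69.06); total interest = total paid − $6,500.00 = $2,281.15.
At $397.67/mo: 21 payments (last $259.06); total interest $1,712.46.
Interest saved = $2,281.15 − $1,712.46 = $568.69.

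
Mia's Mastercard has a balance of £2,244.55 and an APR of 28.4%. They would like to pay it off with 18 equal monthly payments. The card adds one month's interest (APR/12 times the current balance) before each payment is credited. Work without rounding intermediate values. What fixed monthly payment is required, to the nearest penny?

Monthly rate r = 28.4%/12 = 2.36667% = 0.0236667.
Level-payment amortization: P = B₀·r / (1 − (1+r)^(−n)) = 2244.55·0.0236667 / (1 − 1.02367^(−18)).
Denominator 1 − (1+r)^(−18) = 0.343634283.
P = 53.121 / 0.343634283 ≈ 154.59.

£154.59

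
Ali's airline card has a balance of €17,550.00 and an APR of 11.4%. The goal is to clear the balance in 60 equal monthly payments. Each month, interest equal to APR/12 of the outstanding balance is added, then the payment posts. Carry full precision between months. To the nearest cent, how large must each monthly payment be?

Monthly rate r = 11.4%/12 = 0.95% = 0.0095.
Level-payment amortization: P = B₀·r / (1 − (1+r)^(−n)) = 17550.00·0.0095 / (1 − 1.0095^(−60)).
Denominator 1 − (1+r)^(−60) = 0.432950981.
P = 166.725 / 0.432950981 ≈ 385.09.

€385.09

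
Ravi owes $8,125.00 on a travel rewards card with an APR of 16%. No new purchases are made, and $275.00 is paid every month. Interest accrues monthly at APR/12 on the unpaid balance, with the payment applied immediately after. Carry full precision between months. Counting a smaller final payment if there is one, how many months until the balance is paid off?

Monthly rate r = 16%/12 = 1.33333% = 0.0133333.
Recurrence: B ← B·(1+r) − $275.00.
Month 1: interest $108.33; balance after payment $7,958.33.
Month 2: interest $106.11; balance after payment $7,789.44.
Closed form: n = −ln(1 − rB₀/P)/ln(1+r) = −ln(0.60606)/ln(1.01333) ≈ 37.808, so the balance reaches zero during payment 38.

38 months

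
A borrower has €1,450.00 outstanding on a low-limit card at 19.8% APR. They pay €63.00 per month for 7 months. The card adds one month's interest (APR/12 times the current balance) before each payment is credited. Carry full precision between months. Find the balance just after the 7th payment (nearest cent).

€1,162.56

Monthly rate r = 19.8%/12 = 1.65% = 0.0165.
Each month: B ← B·(1+r) − €63.00.
Month 1: interest €23.93; balance after payment €1,410.92.
Month 2: interest €23.28; balance after payment €1,371.21.
Month 3: interest €22.62; balance after payment €1,330.83.
Month 4: interest €21.96; balance after payment €1,289.79.
Month 5: interest €21.28; balance after payment €1,248.07.
Month 6: interest €20.59; balance after payment €1,205.66.
Month 7: interest €19.89; balance after payment €1,162.56.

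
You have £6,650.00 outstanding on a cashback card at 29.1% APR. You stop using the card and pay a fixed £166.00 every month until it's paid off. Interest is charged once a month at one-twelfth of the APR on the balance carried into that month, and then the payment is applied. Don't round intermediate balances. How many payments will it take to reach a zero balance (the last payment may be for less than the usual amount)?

149 payments

Monthly rate r = 29.1%/12 = 2.425% = 0.02425.
Recurrence: B ← B·(1+r) − £166.00.
Month 1: interest £161.26; balance after payment £6,645.26.
Month 2: interest £161.15; balance after payment £6,640.41.
Closed form: n = −ln(1 − rB₀/P)/ln(1+r) = −ln(0.028539)/ln(1.02425) ≈ 148.430, so the balance reaches zero during payment 149.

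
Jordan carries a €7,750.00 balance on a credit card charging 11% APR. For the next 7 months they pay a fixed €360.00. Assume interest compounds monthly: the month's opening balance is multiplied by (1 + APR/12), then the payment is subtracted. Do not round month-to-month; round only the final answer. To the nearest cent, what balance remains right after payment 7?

Monthly rate r = 11%/12 = 0.916667% = 0.00916667.
Each month: B ← B·(1+r) − €360.00.
Month 1: interest €71.04; balance after payment €7,461.04.
Month 2: interest €68.39; balance after payment €7,169.43.
Month 3: interest €65.72; balance after payment €6,875.15.
Month 4: interest €63.02; balance after payment €6,578.18.
Month 5: interest €60.30; balance after payment €6,278.48.
Month 6: interest €57.55; balance after payment €5,976.03.
Month 7: interest €54.78; balance after payment €5,670.81.

€5,670.81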